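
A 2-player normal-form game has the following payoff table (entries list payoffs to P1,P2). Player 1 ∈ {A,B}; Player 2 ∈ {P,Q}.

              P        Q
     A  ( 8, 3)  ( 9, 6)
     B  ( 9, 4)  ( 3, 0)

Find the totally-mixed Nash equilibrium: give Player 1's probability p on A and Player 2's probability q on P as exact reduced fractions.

P1 indiff ⇒ q·8+(1-q)·9 = q·9+(1-q)·3 ⇒ q(-1) = (1-q)(-6) ⇒ q = 6/7
P2 indiff ⇒ p·3+(1-p)·4 = p·6+(1-p)·0 ⇒ p(-3) = (1-p)(-4) ⇒ p = 4/7

P1 mixes 4/7 on A; P2 mixes 6/7 on P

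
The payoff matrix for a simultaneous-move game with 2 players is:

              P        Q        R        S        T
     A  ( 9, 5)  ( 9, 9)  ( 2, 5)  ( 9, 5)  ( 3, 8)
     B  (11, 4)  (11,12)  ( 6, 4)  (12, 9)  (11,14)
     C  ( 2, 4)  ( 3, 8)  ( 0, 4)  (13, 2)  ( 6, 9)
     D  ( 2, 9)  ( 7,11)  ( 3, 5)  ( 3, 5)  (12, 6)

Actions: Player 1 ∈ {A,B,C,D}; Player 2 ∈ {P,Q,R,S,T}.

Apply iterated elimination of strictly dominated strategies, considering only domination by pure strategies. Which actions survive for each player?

Remaining: P1:{B,D} P2:{Q,T}

P1 drop A (B beats it: P:11>9 Q:11>9 R:6>2 S:12>9 T:11>3)
P2 drop P (Q beats it: B:12>4 C:8>4 D:11>9)
P2 drop R (Q beats it: B:12>4 C:8>4 D:11>5)
P2 drop S (Q beats it: B:12>9 C:8>2 D:11>5)
P1 drop C (B beats it: Q:11>3 T:11>6)
P1→{B,D} P2→{Q,T}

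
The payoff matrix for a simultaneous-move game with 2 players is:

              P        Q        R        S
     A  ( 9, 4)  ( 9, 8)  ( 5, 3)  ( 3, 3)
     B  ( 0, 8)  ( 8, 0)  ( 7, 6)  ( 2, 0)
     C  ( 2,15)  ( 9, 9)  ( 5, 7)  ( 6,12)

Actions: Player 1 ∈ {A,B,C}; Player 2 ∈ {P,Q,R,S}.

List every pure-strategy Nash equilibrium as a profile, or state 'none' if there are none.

(A,P): not NE [P2→Q gives 8>4]
(A,Q): NE
(A,R): not NE [P1→B gives 7>5; P2→Q gives 8>3]
(A,S): not NE [P1→C gives 6>3; P2→Q gives 8>3]
(B,P): not NE [P1→A gives 9>0]
(B,Q): not NE [P1→C gives 9>8; P2→P gives 8>0]
(B,R): not NE [P2→P gives 8>6]
(B,S): not NE [P1→C gives 6>2; P2→P gives 8>0]
(C,P): not NE [P1→A gives 9>2]
(C,Q): not NE [P2→P gives 15>9]
(C,R): not NE [P1→B gives 7>5; P2→P gives 15>7]
(C,S): not NE [P2→P gives 15>12]

PSNE = {(A,Q)}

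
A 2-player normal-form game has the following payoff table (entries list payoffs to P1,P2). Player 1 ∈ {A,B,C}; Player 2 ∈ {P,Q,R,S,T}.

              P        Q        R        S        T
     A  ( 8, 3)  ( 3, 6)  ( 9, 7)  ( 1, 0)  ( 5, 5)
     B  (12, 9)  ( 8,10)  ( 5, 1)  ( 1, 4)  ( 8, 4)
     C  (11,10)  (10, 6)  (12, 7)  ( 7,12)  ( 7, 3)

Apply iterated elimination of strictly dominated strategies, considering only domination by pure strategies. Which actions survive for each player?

P1 drop A (C beats it: P:11>8 Q:10>3 R:12>9 S:7>1 T:7>5)
P2 drop R (P beats it: B:9>1 C:10>7)
P2 drop T (P beats it: B:9>4 C:10>3)
P1→{B,C} P2→{P,Q,S}

Remaining: P1:{B,C} P2:{P,Q,S}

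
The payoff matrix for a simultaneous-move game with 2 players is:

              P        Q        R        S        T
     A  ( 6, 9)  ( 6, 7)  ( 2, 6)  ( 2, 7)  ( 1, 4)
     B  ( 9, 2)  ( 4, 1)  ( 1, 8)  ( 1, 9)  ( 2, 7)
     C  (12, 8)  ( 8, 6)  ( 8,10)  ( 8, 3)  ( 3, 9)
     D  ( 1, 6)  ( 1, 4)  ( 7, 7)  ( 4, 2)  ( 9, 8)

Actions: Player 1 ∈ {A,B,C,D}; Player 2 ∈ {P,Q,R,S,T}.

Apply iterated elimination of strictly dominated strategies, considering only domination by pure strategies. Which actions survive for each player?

P1 drop A (C beats it: P:12>6 Q:8>6 R:8>2 S:8>2 T:3>1)
P1 drop B (C beats it: P:12>9 Q:8>4 R:8>1 S:8>1 T:3>2)
P2 drop P (R beats it: C:10>8 D:7>6)
P2 drop Q (R beats it: C:10>6 D:7>4)
P2 drop S (R beats it: C:10>3 D:7>2)
P1→{C,D} P2→{R,T}

IESDS → P1:{C,D} P2:{R,T}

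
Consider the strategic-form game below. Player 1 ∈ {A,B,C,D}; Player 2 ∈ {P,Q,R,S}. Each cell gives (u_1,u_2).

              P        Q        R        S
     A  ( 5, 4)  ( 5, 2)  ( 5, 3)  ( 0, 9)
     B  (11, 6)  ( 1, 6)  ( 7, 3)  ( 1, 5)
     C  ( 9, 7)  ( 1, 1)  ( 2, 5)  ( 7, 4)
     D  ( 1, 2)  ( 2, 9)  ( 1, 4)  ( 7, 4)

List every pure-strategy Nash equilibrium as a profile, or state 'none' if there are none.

PSNE = {(B,P)}

(A,P): not NE [P1→B gives 11>5; P2→S gives 9>4]
(A,Q): not NE [P2→S gives 9>2]
(A,R): not NE [P1→B gives 7>5; P2→S gives 9>3]
(A,S): not NE [P1→D gives 7>0]
(B,P): NE
(B,Q): not NE [P1→A gives 5>1]
(B,R): not NE [P2→Q gives 6>3]
(B,S): not NE [P1→D gives 7>1; P2→Q gives 6>5]
(C,P): not NE [P1→B gives 11>9]
(C,Q): not NE [P1→A gives 5>1; P2→P gives 7>1]
(C,R): not NE [P1→B gives 7>2; P2→P gives 7>5]
(C,S): not NE [P2→P gives 7>4]
(D,P): not NE [P1→B gives 11>1; P2→Q gives 9>2]
(D,Q): not NE [P1→A gives 5>2]
(D,R): not NE [P1→B gives 7>1; P2→Q gives 9>4]
(D,S): not NE [P2→Q gives 9>4]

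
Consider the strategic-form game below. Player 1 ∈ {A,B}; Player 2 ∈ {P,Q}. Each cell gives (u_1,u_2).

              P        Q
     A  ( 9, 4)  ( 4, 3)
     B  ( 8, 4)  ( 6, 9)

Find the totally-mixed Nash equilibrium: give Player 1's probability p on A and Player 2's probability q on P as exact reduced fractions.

P1 mixes 5/6 on A; P2 mixes 2/3 on P

P1 indiff ⇒ q·9+(1-q)·4 = q·8+(1-q)·6 ⇒ q(1) = (1-q)(2) ⇒ q = 2/3
P2 indiff ⇒ p·4+(1-p)·4 = p·3+(1-p)·9 ⇒ p(1) = (1-p)(5) ⇒ p = 5/6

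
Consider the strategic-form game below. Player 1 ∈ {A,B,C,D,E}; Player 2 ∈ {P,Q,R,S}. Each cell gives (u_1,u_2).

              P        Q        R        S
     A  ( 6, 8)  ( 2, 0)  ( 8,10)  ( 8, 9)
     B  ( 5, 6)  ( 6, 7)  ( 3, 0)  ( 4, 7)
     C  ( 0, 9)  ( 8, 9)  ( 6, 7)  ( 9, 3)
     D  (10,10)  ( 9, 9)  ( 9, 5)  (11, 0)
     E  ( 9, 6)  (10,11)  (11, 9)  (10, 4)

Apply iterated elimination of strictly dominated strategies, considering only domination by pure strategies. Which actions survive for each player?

P1 drop A (D beats it: P:10>6 Q:9>2 R:9>8 S:11>8)
P1 drop B (D beats it: P:10>5 Q:9>6 R:9>3 S:11>4)
P1 drop C (D beats it: P:10>0 Q:9>8 R:9>6 S:11>9)
P2 drop R (Q beats it: D:9>5 E:11>9)
P2 drop S (P beats it: D:10>0 E:6>4)
P1→{D,E} P2→{P,Q}

Survivors P1:{D,E} P2:{P,Q}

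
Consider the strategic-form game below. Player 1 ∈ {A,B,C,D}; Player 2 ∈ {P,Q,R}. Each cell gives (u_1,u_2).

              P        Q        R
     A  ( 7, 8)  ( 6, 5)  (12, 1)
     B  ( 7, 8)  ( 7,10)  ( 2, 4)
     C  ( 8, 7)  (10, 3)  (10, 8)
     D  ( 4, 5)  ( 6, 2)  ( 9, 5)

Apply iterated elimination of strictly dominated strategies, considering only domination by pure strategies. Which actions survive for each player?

IESDS → P1:{A,C} P2:{P,R}

P1 drop B (C beats it: P:8>7 Q:10>7 R:10>2)
P1 drop D (C beats it: P:8>4 Q:10>6 R:10>9)
P2 drop Q (P beats it: A:8>5 C:7>3)
P1→{A,C} P2→{P,R}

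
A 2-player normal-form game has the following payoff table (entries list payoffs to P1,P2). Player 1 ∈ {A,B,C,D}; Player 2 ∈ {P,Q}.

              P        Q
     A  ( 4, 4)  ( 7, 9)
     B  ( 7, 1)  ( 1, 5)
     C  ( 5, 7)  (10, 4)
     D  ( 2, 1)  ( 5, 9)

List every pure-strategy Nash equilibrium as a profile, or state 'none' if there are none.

(A,P): not NE [P1→B gives 7>4; P2→Q gives 9>4]
(A,Q): not NE [P1→C gives 10>7]
(B,P): not NE [P2→Q gives 5>1]
(B,Q): not NE [P1→C gives 10>1]
(C,P): not NE [P1→B gives 7>5]
(C,Q): not NE [P2→P gives 7>4]
(D,P): not NE [P1→B gives 7>2; P2→Q gives 9>1]
(D,Q): not NE [P1→C gives 10>5]

No pure NE.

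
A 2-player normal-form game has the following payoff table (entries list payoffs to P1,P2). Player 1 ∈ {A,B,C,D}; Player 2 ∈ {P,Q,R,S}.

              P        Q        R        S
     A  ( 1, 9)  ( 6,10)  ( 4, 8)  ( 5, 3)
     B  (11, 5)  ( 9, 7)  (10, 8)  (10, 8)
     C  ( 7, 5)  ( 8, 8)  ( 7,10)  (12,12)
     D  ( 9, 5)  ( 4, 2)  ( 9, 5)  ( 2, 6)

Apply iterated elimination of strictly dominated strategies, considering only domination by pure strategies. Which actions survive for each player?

P1 drop A (B beats it: P:11>1 Q:9>6 R:10>4 S:10>5)
P1 drop D (B beats it: P:11>9 Q:9>4 R:10>9 S:10>2)
P2 drop P (Q beats it: B:7>5 C:8>5)
P2 drop Q (R beats it: B:8>7 C:10>8)
P1→{B,C} P2→{R,S}

Remaining: P1:{B,C} P2:{R,S}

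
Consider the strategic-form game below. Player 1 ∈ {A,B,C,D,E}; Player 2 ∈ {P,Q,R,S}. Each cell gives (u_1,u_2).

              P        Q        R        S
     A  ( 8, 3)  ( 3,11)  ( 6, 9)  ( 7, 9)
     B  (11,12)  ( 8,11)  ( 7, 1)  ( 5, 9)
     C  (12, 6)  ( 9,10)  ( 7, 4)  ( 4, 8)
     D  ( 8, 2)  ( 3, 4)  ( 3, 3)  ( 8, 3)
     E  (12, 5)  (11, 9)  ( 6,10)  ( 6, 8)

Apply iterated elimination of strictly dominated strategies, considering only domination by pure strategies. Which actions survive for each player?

P2 drop S (Q beats it: A:11>9 B:11>9 C:10>8 D:4>3 E:9>8)
P1 drop A (B beats it: P:11>8 Q:8>3 R:7>6)
P1 drop D (B beats it: P:11>8 Q:8>3 R:7>3)
P1→{B,C,E} P2→{P,Q,R}

IESDS → P1:{B,C,E} P2:{P,Q,R}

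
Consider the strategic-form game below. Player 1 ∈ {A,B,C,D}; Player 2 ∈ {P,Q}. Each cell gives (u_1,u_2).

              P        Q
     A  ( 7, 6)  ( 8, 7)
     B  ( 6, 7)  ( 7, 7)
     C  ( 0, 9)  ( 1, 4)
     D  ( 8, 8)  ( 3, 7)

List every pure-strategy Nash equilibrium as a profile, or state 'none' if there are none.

(A,P): not NE [P1→D gives 8>7; P2→Q gives 7>6]
(A,Q): NE
(B,P): not NE [P1→D gives 8>6]
(B,Q): not NE [P1→A gives 8>7]
(C,P): not NE [P1→D gives 8>0]
(C,Q): not NE [P1→A gives 8>1; P2→P gives 9>4]
(D,P): NE
(D,Q): not NE [P1→A gives 8>3; P2→P gives 8>7]

NE set: (A,Q), (D,P)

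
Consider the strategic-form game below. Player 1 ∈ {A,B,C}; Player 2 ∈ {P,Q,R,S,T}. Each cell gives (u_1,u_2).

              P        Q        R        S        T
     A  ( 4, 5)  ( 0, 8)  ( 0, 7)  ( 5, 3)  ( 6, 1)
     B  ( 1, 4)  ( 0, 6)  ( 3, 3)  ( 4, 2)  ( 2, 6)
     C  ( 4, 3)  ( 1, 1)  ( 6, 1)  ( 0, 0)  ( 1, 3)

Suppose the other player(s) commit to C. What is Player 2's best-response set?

BR_2 = {P,T}

u_2(P vs C) = 3
u_2(Q vs C) = 1
u_2(R vs C) = 1
u_2(S vs C) = 0
u_2(T vs C) = 3
max payoff 3 at {P,T}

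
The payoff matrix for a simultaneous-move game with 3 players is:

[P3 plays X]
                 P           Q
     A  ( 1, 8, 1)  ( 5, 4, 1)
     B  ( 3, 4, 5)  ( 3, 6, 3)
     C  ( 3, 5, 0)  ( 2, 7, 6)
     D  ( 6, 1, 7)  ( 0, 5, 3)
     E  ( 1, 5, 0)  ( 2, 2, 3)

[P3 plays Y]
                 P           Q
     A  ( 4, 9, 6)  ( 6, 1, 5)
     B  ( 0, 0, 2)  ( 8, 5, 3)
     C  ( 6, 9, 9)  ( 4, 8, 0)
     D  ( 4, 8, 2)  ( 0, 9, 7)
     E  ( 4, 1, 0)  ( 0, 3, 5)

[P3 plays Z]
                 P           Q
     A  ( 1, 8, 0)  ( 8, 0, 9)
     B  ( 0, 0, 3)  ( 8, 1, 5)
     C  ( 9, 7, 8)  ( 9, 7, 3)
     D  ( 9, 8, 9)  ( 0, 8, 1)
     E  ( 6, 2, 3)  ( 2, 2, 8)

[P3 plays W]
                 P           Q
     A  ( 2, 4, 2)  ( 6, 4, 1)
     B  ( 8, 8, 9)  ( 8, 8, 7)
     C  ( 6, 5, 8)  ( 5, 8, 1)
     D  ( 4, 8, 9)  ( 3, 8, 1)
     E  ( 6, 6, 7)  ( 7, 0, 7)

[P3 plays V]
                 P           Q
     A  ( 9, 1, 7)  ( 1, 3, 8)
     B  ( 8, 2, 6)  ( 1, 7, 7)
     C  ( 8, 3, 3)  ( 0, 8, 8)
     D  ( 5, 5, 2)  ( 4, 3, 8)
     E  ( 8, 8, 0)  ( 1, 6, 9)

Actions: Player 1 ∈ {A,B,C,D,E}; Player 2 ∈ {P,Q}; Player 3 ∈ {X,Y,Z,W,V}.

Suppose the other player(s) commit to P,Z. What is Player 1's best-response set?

P1 best: {C,D}

u_1(A vs P,Z) = 1
u_1(B vs P,Z) = 0
u_1(C vs P,Z) = 9
u_1(D vs P,Z) = 9
u_1(E vs P,Z) = 6
max payoff 9 at {C,D}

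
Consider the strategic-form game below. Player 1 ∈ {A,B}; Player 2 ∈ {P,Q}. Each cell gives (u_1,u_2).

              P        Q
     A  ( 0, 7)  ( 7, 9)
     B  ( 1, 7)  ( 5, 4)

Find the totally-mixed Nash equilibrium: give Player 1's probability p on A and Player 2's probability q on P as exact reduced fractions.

P1 indiff ⇒ q·0+(1-q)·7 = q·1+(1-q)·5 ⇒ q(-1) = (1-q)(-2) ⇒ q = 2/3
P2 indiff ⇒ p·7+(1-p)·7 = p·9+(1-p)·4 ⇒ p(-2) = (1-p)(-3) ⇒ p = 3/5

p=3/5, q=2/3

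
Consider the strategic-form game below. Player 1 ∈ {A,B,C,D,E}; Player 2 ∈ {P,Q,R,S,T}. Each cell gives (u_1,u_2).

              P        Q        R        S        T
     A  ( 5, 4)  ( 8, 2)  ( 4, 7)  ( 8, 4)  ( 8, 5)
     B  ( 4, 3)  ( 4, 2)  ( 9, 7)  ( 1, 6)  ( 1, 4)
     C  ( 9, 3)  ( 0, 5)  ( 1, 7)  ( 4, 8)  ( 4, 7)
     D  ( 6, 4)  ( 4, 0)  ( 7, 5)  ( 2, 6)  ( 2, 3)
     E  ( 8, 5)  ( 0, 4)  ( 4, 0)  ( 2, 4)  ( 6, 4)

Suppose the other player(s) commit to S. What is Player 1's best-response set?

P1 best: {A}

u_1(A vs S) = 8
u_1(B vs S) = 1
u_1(C vs S) = 4
u_1(D vs S) = 2
u_1(E vs S) = 2
max payoff 8 at {A}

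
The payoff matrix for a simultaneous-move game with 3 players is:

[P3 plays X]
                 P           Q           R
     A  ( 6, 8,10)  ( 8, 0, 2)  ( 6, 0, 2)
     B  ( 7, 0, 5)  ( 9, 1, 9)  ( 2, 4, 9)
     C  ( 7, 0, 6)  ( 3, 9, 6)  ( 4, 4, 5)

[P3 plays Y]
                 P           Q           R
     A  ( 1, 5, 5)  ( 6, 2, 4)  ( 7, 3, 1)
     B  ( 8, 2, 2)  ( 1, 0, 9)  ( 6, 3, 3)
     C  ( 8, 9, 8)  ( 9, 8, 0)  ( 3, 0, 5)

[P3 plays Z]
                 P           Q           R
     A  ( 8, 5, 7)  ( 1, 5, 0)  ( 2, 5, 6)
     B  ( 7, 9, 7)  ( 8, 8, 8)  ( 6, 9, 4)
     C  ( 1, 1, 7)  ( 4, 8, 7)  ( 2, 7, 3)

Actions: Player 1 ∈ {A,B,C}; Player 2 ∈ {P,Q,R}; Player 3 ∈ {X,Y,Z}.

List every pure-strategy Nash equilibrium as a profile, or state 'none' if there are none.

(A,P,X): not NE [P1→C gives 7>6]
(A,P,Y): not NE [P1→C gives 8>1; P3→X gives 10>5]
(A,P,Z): not NE [P3→X gives 10>7]
(A,Q,X): not NE [P1→B gives 9>8; P2→P gives 8>0; P3→Y gives 4>2]
(A,Q,Y): not NE [P1→C gives 9>6; P2→P gives 5>2]
(A,Q,Z): not NE [P1→B gives 8>1; P3→Y gives 4>0]
(A,R,X): not NE [P2→P gives 8>0; P3→Z gives 6>2]
(A,R,Y): not NE [P2→P gives 5>3; P3→Z gives 6>1]
(A,R,Z): not NE [P1→B gives 6>2]
(B,P,X): not NE [P2→R gives 4>0; P3→Z gives 7>5]
(B,P,Y): not NE [P2→R gives 3>2; P3→Z gives 7>2]
(B,P,Z): not NE [P1→A gives 8>7]
(B,Q,X): not NE [P2→R gives 4>1]
(B,Q,Y): not NE [P1→C gives 9>1; P2→R gives 3>0]
(B,Q,Z): not NE [P2→R gives 9>8; P3→Y gives 9>8]
(B,R,X): not NE [P1→A gives 6>2]
(B,R,Y): not NE [P1→A gives 7>6; P3→X gives 9>3]
(B,R,Z): not NE [P3→X gives 9>4]
(C,P,X): not NE [P2→Q gives 9>0; P3→Y gives 8>6]
(C,P,Y): NE
(C,P,Z): not NE [P1→A gives 8>1; P2→Q gives 8>1; P3→Y gives 8>7]
(C,Q,X): not NE [P1→B gives 9>3; P3→Z gives 7>6]
(C,Q,Y): not NE [P2→P gives 9>8; P3→Z gives 7>0]
(C,Q,Z): not NE [P1→B gives 8>4]
(C,R,X): not NE [P1→A gives 6>4; P2→Q gives 9>4]
(C,R,Y): not NE [P1→A gives 7>3; P2→P gives 9>0]
(C,R,Z): not NE [P1→B gives 6>2; P2→Q gives 8>7; P3→Y gives 5>3]

PSNE = {(C,P,Y)}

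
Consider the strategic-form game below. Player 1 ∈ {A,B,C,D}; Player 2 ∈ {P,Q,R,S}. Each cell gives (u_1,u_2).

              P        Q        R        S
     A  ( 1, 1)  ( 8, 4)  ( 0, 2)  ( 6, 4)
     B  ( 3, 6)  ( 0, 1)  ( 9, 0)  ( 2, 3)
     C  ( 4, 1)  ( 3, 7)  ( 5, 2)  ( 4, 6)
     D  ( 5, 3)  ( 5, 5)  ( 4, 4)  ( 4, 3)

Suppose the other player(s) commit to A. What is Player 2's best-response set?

u_2(P vs A) = 1
u_2(Q vs A) = 4
u_2(R vs A) = 2
u_2(S vs A) = 4
max payoff 4 at {Q,S}

P2 best: {Q,S}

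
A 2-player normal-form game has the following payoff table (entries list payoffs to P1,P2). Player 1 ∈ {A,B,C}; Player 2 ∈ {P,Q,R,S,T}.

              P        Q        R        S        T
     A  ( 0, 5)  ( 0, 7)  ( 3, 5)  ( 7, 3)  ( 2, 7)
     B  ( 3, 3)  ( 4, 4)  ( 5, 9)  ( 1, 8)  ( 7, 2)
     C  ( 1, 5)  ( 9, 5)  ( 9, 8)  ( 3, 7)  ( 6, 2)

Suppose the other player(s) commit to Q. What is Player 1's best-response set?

u_1(A vs Q) = 0
u_1(B vs Q) = 4
u_1(C vs Q) = 9
max payoff 9 at {C}

BR_1 = {C}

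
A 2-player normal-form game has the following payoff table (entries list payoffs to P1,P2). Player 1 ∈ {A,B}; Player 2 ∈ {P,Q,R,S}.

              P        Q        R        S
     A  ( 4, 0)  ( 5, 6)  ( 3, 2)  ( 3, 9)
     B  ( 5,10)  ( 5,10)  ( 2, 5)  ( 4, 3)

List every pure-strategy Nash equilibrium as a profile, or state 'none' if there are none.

Nash profiles: (B,P), (B,Q)

(A,P): not NE [P1→B gives 5>4; P2→S gives 9>0]
(A,Q): not NE [P2→S gives 9>6]
(A,R): not NE [P2→S gives 9>2]
(A,S): not NE [P1→B gives 4>3]
(B,P): NE
(B,Q): NE
(B,R): not NE [P1→A gives 3>2; P2→Q gives 10>5]
(B,S): not NE [P2→Q gives 10>3]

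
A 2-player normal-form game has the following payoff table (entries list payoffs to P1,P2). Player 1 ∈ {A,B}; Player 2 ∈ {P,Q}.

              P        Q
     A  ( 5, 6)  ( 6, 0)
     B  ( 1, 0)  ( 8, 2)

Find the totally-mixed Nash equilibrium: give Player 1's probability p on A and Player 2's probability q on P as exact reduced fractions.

P1 indiff ⇒ q·5+(1-q)·6 = q·1+(1-q)·8 ⇒ q(4) = (1-q)(2) ⇒ q = 1/3
P2 indiff ⇒ p·6+(1-p)·0 = p·0+(1-p)·2 ⇒ p(6) = (1-p)(2) ⇒ p = 1/4

p=1/4, q=1/3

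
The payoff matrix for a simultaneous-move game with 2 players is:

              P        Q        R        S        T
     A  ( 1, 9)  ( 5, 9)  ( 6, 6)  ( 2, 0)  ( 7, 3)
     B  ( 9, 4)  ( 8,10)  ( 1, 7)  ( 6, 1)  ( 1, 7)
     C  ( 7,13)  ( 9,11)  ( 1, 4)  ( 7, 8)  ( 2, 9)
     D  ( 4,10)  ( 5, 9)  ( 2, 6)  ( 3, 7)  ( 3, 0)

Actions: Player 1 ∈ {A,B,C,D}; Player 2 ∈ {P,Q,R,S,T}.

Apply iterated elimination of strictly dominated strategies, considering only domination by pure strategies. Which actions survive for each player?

Survivors P1:{B,C} P2:{P,Q}

P2 drop R (Q beats it: A:9>6 B:10>7 C:11>4 D:9>6)
P2 drop S (P beats it: A:9>0 B:4>1 C:13>8 D:10>7)
P2 drop T (Q beats it: A:9>3 B:10>7 C:11>9 D:9>0)
P1 drop A (B beats it: P:9>1 Q:8>5)
P1 drop D (B beats it: P:9>4 Q:8>5)
P1→{B,C} P2→{P,Q}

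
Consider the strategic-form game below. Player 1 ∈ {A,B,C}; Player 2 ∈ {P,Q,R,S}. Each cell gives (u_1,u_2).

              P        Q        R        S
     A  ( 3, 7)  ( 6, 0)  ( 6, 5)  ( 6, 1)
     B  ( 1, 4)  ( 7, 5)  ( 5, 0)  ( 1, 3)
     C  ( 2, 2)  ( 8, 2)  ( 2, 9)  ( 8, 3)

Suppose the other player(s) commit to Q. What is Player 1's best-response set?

BR_1 = {C}

u_1(A vs Q) = 6
u_1(B vs Q) = 7
u_1(C vs Q) = 8
max payoff 8 at {C}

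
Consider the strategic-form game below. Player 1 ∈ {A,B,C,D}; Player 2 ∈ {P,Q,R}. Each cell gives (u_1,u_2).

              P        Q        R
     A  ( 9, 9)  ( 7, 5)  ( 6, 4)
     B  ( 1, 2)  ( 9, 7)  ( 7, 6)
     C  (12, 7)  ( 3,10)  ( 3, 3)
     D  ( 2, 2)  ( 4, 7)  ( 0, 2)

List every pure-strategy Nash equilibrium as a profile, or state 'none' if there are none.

PSNE = {(B,Q)}

(A,P): not NE [P1→C gives 12>9]
(A,Q): not NE [P1→B gives 9>7; P2→P gives 9>5]
(A,R): not NE [P1→B gives 7>6; P2→P gives 9>4]
(B,P): not NE [P1→C gives 12>1; P2→Q gives 7>2]
(B,Q): NE
(B,R): not NE [P2→Q gives 7>6]
(C,P): not NE [P2→Q gives 10>7]
(C,Q): not NE [P1→B gives 9>3]
(C,R): not NE [P1→B gives 7>3; P2→Q gives 10>3]
(D,P): not NE [P1→C gives 12>2; P2→Q gives 7>2]
(D,Q): not NE [P1→B gives 9>4]
(D,R): not NE [P1→B gives 7>0; P2→Q gives 7>2]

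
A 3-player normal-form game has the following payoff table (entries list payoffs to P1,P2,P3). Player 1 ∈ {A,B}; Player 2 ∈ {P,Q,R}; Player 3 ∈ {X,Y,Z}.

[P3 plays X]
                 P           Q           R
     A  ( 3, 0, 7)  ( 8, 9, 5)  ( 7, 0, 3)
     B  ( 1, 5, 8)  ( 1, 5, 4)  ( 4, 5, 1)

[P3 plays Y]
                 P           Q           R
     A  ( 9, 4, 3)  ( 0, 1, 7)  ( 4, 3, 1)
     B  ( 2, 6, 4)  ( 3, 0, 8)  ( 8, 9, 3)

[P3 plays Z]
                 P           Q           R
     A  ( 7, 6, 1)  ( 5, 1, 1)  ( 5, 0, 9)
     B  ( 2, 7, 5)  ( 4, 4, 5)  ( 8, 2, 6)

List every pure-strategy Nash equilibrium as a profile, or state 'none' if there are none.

(A,P,X): not NE [P2→Q gives 9>0]
(A,P,Y): not NE [P3→X gives 7>3]
(A,P,Z): not NE [P3→X gives 7>1]
(A,Q,X): not NE [P3→Y gives 7>5]
(A,Q,Y): not NE [P1→B gives 3>0; P2→P gives 4>1]
(A,Q,Z): not NE [P2→P gives 6>1; P3→Y gives 7>1]
(A,R,X): not NE [P2→Q gives 9>0; P3→Z gives 9>3]
(A,R,Y): not NE [P1→B gives 8>4; P2→P gives 4>3; P3→Z gives 9>1]
(A,R,Z): not NE [P1→B gives 8>5; P2→P gives 6>0]
(B,P,X): not NE [P1→A gives 3>1]
(B,P,Y): not NE [P1→A gives 9>2; P2→R gives 9>6; P3→X gives 8>4]
(B,P,Z): not NE [P1→A gives 7>2; P3→X gives 8>5]
(B,Q,X): not NE [P1→A gives 8>1; P3→Y gives 8>4]
(B,Q,Y): not NE [P2→R gives 9>0]
(B,Q,Z): not NE [P1→A gives 5>4; P2→P gives 7>4; P3→Y gives 8>5]
(B,R,X): not NE [P1→A gives 7>4; P3→Z gives 6>1]
(B,R,Y): not NE [P3→Z gives 6>3]
(B,R,Z): not NE [P2→P gives 7>2]

Equilibria: none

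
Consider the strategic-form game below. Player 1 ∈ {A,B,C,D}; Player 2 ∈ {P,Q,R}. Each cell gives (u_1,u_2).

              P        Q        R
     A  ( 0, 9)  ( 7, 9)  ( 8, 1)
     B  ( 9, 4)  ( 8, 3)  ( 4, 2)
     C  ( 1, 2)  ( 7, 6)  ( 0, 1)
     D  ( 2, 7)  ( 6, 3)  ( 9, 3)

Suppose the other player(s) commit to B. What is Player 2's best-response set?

u_2(P vs B) = 4
u_2(Q vs B) = 3
u_2(R vs B) = 2
max payoff 4 at {P}

BR_2 = {P}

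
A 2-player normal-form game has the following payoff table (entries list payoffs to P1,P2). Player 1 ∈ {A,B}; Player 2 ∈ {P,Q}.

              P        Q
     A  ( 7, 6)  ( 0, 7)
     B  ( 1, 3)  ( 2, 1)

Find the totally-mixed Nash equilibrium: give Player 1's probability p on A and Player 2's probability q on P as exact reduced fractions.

P1 indiff ⇒ q·7+(1-q)·0 = q·1+(1-q)·2 ⇒ q(6) = (1-q)(2) ⇒ q = 1/4
P2 indiff ⇒ p·6+(1-p)·3 = p·7+(1-p)·1 ⇒ p(-1) = (1-p)(-2) ⇒ p = 2/3

P1 mixes 2/3 on A; P2 mixes 1/4 on P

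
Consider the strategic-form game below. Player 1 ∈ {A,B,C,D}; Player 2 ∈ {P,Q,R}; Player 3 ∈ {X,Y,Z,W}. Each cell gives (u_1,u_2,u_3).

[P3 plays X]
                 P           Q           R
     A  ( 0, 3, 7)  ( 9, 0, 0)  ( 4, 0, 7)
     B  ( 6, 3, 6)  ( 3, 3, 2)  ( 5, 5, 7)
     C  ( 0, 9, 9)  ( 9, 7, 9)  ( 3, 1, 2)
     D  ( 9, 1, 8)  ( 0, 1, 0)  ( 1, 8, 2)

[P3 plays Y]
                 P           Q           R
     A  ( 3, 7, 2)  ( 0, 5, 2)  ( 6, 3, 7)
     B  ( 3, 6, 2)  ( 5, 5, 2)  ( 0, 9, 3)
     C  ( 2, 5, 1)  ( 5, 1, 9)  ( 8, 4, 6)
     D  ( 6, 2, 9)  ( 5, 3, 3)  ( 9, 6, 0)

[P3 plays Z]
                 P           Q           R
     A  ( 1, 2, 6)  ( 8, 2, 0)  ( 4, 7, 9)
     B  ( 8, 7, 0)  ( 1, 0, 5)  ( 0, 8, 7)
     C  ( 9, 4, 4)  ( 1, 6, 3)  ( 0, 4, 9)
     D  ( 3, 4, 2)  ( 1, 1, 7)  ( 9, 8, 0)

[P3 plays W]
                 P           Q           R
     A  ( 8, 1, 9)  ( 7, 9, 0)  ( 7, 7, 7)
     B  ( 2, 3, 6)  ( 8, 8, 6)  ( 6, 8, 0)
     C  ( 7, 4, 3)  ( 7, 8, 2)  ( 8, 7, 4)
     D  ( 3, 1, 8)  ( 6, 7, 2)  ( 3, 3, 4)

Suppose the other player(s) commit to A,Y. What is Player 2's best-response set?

u_2(P vs A,Y) = 7
u_2(Q vs A,Y) = 5
u_2(R vs A,Y) = 3
max payoff 7 at {P}

argmax u_2 = {P}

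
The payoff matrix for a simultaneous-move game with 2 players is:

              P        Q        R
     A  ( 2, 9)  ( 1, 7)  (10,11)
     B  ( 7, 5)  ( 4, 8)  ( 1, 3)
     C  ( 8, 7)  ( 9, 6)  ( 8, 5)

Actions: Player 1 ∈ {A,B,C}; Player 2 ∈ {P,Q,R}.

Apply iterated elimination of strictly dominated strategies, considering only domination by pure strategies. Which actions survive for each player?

P1 drop B (C beats it: P:8>7 Q:9>4 R:8>1)
P2 drop Q (P beats it: A:9>7 C:7>6)
P1→{A,C} P2→{P,R}

Remaining: P1:{A,C} P2:{P,R}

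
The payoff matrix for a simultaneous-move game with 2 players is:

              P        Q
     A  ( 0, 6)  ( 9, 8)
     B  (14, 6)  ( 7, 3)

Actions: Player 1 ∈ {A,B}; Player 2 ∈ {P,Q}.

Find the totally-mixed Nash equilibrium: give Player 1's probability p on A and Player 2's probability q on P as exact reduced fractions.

(p,q) = (3/5, 1/8)

P1 indiff ⇒ q·0+(1-q)·9 = q·14+(1-q)·7 ⇒ q(-14) = (1-q)(-2) ⇒ q = 1/8
P2 indiff ⇒ p·6+(1-p)·6 = p·8+(1-p)·3 ⇒ p(-2) = (1-p)(-3) ⇒ p = 3/5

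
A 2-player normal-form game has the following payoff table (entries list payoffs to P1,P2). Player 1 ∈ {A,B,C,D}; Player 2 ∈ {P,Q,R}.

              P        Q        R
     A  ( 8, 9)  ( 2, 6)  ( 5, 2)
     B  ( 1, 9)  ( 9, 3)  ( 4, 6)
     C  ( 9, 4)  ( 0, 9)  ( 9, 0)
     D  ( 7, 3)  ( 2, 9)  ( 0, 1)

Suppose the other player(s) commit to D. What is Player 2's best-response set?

u_2(P vs D) = 3
u_2(Q vs D) = 9
u_2(R vs D) = 1
max payoff 9 at {Q}

BR_2 = {Q}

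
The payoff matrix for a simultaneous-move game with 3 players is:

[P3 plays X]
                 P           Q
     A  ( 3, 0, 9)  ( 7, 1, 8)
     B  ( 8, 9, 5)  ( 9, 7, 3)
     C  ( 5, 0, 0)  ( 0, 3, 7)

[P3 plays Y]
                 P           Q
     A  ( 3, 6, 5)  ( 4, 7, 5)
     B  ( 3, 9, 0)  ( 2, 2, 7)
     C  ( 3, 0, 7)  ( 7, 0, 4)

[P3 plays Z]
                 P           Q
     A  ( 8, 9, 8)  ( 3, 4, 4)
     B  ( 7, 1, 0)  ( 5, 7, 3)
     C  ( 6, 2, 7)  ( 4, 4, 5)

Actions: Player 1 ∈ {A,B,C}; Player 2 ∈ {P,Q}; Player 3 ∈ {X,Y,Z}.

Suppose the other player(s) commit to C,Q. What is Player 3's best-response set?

u_3(X vs C,Q) = 7
u_3(Y vs C,Q) = 4
u_3(Z vs C,Q) = 5
max payoff 7 at {X}

P3 best: {X}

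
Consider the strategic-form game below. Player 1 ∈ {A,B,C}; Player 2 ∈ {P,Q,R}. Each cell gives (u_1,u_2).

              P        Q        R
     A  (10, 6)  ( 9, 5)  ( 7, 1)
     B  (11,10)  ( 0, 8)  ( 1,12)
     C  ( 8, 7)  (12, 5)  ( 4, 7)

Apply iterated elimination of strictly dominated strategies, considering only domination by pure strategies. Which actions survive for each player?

P2 drop Q (P beats it: A:6>5 B:10>8 C:7>5)
P1 drop C (A beats it: P:10>8 R:7>4)
P1→{A,B} P2→{P,R}

Survivors P1:{A,B} P2:{P,R}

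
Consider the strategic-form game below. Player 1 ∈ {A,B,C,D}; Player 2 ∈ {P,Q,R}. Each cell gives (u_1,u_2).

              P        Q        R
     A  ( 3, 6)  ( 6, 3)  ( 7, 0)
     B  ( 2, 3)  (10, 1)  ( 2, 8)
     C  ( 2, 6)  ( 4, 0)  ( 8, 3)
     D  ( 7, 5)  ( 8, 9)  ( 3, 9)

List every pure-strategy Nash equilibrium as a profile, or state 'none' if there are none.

No pure NE.

(A,P): not NE [P1→D gives 7>3]
(A,Q): not NE [P1→B gives 10>6; P2→P gives 6>3]
(A,R): not NE [P1→C gives 8>7; P2→P gives 6>0]
(B,P): not NE [P1→D gives 7>2; P2→R gives 8>3]
(B,Q): not NE [P2→R gives 8>1]
(B,R): not NE [P1→C gives 8>2]
(C,P): not NE [P1→D gives 7>2]
(C,Q): not NE [P1→B gives 10>4; P2→P gives 6>0]
(C,R): not NE [P2→P gives 6>3]
(D,P): not NE [P2→R gives 9>5]
(D,Q): not NE [P1→B gives 10>8]
(D,R): not NE [P1→C gives 8>3]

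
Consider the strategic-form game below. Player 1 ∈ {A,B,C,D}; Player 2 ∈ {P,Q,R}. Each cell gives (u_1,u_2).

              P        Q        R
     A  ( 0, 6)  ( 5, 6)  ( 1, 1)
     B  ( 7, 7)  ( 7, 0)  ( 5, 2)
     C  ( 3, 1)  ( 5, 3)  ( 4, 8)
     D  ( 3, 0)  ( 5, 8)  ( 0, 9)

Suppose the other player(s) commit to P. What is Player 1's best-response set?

u_1(A vs P) = 0
u_1(B vs P) = 7
u_1(C vs P) = 3
u_1(D vs P) = 3
max payoff 7 at {B}

P1 best: {B}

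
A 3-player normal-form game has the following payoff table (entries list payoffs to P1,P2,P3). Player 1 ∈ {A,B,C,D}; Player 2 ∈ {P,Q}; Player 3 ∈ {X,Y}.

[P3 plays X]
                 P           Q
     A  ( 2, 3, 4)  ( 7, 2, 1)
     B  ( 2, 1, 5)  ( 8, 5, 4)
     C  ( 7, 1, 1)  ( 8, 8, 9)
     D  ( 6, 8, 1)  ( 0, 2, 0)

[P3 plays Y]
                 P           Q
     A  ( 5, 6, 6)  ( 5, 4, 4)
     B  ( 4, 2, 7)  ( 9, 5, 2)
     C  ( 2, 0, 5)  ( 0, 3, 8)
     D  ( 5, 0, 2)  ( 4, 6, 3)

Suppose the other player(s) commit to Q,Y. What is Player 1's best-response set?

BR_1 = {B}

u_1(A vs Q,Y) = 5
u_1(B vs Q,Y) = 9
u_1(C vs Q,Y) = 0
u_1(D vs Q,Y) = 4
max payoff 9 at {B}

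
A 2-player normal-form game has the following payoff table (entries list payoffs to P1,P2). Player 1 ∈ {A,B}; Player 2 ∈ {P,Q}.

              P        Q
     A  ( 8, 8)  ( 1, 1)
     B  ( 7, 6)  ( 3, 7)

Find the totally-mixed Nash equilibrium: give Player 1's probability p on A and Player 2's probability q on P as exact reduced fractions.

(p,q) = (1/8, 2/3)

P1 indiff ⇒ q·8+(1-q)·1 = q·7+(1-q)·3 ⇒ q(1) = (1-q)(2) ⇒ q = 2/3
P2 indiff ⇒ p·8+(1-p)·6 = p·1+(1-p)·7 ⇒ p(7) = (1-p)(1) ⇒ p = 1/8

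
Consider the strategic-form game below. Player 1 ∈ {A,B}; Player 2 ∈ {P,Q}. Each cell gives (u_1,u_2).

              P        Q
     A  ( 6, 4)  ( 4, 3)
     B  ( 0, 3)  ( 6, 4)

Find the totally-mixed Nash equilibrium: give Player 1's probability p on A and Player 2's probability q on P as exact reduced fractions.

P1 indiff ⇒ q·6+(1-q)·4 = q·0+(1-q)·6 ⇒ q(6) = (1-q)(2) ⇒ q = 1/4
P2 indiff ⇒ p·4+(1-p)·3 = p·3+(1-p)·4 ⇒ p(1) = (1-p)(1) ⇒ p = 1/2

P1 mixes 1/2 on A; P2 mixes 1/4 on P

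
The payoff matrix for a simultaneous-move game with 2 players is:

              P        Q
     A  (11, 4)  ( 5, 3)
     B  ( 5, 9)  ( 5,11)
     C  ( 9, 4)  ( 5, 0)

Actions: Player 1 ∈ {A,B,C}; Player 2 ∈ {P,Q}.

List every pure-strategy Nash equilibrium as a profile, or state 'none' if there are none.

(A,P): NE
(A,Q): not NE [P2→P gives 4>3]
(B,P): not NE [P1→A gives 11>5; P2→Q gives 11>9]
(B,Q): NE
(C,P): not NE [P1→A gives 11>9]
(C,Q): not NE [P2→P gives 4>0]

PSNE = {(A,P), (B,Q)}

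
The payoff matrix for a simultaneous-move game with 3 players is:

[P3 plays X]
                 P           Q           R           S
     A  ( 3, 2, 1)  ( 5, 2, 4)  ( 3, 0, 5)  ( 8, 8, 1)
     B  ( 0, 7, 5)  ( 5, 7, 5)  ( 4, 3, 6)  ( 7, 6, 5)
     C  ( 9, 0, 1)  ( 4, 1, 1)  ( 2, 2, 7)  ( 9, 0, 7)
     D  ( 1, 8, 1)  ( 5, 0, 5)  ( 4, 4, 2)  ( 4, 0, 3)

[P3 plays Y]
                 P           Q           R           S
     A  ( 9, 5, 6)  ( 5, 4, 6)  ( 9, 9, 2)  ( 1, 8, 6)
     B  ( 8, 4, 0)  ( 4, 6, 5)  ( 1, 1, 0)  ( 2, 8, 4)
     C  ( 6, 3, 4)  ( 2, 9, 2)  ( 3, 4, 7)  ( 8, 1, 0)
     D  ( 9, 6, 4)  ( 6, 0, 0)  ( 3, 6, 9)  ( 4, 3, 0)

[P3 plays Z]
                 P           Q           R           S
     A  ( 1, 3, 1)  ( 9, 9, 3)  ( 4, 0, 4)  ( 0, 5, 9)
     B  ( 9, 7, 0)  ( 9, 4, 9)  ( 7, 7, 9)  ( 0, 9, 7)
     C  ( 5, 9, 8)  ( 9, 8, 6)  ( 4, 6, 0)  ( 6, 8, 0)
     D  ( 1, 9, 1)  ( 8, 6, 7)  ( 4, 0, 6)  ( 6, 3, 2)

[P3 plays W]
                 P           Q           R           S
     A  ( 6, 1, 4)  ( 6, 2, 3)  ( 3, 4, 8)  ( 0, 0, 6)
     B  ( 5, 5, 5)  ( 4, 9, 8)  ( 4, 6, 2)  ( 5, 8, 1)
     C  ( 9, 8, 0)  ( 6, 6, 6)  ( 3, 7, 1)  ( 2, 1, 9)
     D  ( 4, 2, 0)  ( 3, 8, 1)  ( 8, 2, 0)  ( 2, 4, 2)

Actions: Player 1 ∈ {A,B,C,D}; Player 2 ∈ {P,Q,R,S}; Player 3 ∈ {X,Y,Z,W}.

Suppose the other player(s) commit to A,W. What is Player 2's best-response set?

argmax u_2 = {R}

u_2(P vs A,W) = 1
u_2(Q vs A,W) = 2
u_2(R vs A,W) = 4
u_2(S vs A,W) = 0
max payoff 4 at {R}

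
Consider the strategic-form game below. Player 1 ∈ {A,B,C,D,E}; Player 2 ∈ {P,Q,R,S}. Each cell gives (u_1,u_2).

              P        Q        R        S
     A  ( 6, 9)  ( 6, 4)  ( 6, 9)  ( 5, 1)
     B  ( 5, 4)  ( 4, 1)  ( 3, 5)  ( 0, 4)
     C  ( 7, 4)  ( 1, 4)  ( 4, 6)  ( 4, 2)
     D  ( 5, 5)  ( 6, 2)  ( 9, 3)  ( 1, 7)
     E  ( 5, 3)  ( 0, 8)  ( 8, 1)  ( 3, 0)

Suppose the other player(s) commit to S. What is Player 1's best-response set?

BR_1 = {A}

u_1(A vs S) = 5
u_1(B vs S) = 0
u_1(C vs S) = 4
u_1(D vs S) = 1
u_1(E vs S) = 3
max payoff 5 at {A}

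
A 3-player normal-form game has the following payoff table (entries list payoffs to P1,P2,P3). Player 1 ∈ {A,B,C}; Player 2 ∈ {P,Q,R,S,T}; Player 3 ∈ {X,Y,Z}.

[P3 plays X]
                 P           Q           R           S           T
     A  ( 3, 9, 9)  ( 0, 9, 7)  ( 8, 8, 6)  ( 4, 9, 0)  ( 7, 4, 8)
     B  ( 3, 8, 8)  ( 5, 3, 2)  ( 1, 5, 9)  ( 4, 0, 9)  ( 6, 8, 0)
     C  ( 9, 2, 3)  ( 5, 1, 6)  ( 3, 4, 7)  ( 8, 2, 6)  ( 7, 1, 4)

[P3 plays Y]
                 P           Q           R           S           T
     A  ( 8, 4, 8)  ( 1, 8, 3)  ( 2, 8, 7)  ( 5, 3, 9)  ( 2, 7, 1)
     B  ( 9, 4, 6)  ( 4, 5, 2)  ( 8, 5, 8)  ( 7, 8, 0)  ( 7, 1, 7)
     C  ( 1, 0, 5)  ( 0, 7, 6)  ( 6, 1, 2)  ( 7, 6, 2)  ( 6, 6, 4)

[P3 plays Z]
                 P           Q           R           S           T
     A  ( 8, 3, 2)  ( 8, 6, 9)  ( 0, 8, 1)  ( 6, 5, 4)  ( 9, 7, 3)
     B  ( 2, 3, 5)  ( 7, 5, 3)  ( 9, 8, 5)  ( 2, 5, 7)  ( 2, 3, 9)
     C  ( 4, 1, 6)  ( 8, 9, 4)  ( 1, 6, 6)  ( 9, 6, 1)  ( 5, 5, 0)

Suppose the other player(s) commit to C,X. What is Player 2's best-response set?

u_2(P vs C,X) = 2
u_2(Q vs C,X) = 1
u_2(R vs C,X) = 4
u_2(S vs C,X) = 2
u_2(T vs C,X) = 1
max payoff 4 at {R}

BR_2 = {R}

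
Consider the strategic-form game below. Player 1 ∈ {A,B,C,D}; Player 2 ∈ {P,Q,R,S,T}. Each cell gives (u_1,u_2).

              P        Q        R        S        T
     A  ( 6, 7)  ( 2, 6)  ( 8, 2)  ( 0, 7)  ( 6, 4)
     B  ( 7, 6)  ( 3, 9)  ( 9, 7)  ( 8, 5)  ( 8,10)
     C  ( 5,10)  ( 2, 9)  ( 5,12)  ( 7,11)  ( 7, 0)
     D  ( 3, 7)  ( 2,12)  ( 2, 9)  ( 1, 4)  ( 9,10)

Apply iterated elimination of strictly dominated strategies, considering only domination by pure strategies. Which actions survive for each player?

P1 drop A (B beats it: P:7>6 Q:3>2 R:9>8 S:8>0 T:8>6)
P1 drop C (B beats it: P:7>5 Q:3>2 R:9>5 S:8>7 T:8>7)
P2 drop P (Q beats it: B:9>6 D:12>7)
P2 drop R (Q beats it: B:9>7 D:12>9)
P2 drop S (Q beats it: B:9>5 D:12>4)
P1→{B,D} P2→{Q,T}

Remaining: P1:{B,D} P2:{Q,T}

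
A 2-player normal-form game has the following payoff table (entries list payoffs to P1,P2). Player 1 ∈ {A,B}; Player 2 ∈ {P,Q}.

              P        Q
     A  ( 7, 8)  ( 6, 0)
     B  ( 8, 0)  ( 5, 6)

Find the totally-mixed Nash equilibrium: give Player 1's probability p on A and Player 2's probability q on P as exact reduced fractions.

p=3/7, q=1/2

P1 indiff ⇒ q·7+(1-q)·6 = q·8+(1-q)·5 ⇒ q(-1) = (1-q)(-1) ⇒ q = 1/2
P2 indiff ⇒ p·8+(1-p)·0 = p·0+(1-p)·6 ⇒ p(8) = (1-p)(6) ⇒ p = 3/7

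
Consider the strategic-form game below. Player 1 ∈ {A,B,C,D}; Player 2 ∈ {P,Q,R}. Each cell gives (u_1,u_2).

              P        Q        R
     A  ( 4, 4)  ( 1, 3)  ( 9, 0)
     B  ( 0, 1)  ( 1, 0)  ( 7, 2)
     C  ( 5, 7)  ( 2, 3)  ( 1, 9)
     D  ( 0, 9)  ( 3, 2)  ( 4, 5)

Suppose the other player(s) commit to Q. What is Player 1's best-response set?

u_1(A vs Q) = 1
u_1(B vs Q) = 1
u_1(C vs Q) = 2
u_1(D vs Q) = 3
max payoff 3 at {D}

P1 best: {D}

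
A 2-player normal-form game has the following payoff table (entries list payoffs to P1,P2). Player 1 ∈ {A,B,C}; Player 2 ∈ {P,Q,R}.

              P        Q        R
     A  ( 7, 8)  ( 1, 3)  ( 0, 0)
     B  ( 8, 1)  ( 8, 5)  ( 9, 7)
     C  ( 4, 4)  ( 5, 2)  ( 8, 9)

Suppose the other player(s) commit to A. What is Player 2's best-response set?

argmax u_2 = {P}

u_2(P vs A) = 8
u_2(Q vs A) = 3
u_2(R vs A) = 0
max payoff 8 at {P}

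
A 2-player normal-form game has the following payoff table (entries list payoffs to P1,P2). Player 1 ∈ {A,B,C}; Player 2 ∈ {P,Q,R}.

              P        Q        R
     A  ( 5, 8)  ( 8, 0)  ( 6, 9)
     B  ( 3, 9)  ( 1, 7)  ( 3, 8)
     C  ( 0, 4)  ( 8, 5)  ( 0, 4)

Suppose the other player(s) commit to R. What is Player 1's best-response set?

argmax u_1 = {A}

u_1(A vs R) = 6
u_1(B vs R) = 3
u_1(C vs R) = 0
max payoff 6 at {A}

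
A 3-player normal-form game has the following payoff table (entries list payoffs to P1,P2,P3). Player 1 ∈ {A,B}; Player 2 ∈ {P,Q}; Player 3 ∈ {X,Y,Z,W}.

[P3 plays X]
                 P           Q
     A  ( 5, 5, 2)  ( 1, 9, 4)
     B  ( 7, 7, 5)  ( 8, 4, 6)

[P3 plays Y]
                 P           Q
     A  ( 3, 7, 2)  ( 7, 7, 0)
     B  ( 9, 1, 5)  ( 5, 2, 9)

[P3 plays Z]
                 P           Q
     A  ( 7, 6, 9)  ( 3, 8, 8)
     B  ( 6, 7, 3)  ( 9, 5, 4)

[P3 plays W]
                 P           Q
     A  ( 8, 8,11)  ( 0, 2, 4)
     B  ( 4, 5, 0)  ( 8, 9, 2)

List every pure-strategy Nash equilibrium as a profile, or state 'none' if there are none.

NE set: (A,P,W), (B,P,X)

(A,P,X): not NE [P1→B gives 7>5; P2→Q gives 9>5; P3→W gives 11>2]
(A,P,Y): not NE [P1→B gives 9>3; P3→W gives 11>2]
(A,P,Z): not NE [P2→Q gives 8>6; P3→W gives 11>9]
(A,P,W): NE
(A,Q,X): not NE [P1→B gives 8>1; P3→Z gives 8>4]
(A,Q,Y): not NE [P3→Z gives 8>0]
(A,Q,Z): not NE [P1→B gives 9>3]
(A,Q,W): not NE [P1→B gives 8>0; P2→P gives 8>2; P3→Z gives 8>4]
(B,P,X): NE
(B,P,Y): not NE [P2→Q gives 2>1]
(B,P,Z): not NE [P1→A gives 7>6; P3→Y gives 5>3]
(B,P,W): not NE [P1→A gives 8>4; P2→Q gives 9>5; P3→Y gives 5>0]
(B,Q,X): not NE [P2→P gives 7>4; P3→Y gives 9>6]
(B,Q,Y): not NE [P1→A gives 7>5]
(B,Q,Z): not NE [P2→P gives 7>5; P3→Y gives 9>4]
(B,Q,W): not NE [P3→Y gives 9>2]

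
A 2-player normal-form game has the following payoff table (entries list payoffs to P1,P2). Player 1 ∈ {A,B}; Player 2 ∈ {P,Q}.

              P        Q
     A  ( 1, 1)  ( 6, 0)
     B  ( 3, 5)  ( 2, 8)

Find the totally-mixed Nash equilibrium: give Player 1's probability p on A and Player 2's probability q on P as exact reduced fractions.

P1 indiff ⇒ q·1+(1-q)·6 = q·3+(1-q)·2 ⇒ q(-2) = (1-q)(-4) ⇒ q = 2/3
P2 indiff ⇒ p·1+(1-p)·5 = p·0+(1-p)·8 ⇒ p(1) = (1-p)(3) ⇒ p = 3/4

(p,q) = (3/4, 2/3)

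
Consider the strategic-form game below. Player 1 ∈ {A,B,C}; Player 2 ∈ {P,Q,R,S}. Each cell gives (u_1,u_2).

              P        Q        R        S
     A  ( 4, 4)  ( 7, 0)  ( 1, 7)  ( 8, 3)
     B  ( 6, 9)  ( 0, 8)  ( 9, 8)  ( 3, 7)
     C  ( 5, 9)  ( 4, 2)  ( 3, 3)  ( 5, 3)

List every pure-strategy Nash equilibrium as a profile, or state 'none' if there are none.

Nash profiles: (B,P)

(A,P): not NE [P1→B gives 6>4; P2→R gives 7>4]
(A,Q): not NE [P2→R gives 7>0]
(A,R): not NE [P1→B gives 9>1]
(A,S): not NE [P2→R gives 7>3]
(B,P): NE
(B,Q): not NE [P1→A gives 7>0; P2→P gives 9>8]
(B,R): not NE [P2→P gives 9>8]
(B,S): not NE [P1→A gives 8>3; P2→P gives 9>7]
(C,P): not NE [P1→B gives 6>5]
(C,Q): not NE [P1→A gives 7>4; P2→P gives 9>2]
(C,R): not NE [P1→B gives 9>3; P2→P gives 9>3]
(C,S): not NE [P1→A gives 8>5; P2→P gives 9>3]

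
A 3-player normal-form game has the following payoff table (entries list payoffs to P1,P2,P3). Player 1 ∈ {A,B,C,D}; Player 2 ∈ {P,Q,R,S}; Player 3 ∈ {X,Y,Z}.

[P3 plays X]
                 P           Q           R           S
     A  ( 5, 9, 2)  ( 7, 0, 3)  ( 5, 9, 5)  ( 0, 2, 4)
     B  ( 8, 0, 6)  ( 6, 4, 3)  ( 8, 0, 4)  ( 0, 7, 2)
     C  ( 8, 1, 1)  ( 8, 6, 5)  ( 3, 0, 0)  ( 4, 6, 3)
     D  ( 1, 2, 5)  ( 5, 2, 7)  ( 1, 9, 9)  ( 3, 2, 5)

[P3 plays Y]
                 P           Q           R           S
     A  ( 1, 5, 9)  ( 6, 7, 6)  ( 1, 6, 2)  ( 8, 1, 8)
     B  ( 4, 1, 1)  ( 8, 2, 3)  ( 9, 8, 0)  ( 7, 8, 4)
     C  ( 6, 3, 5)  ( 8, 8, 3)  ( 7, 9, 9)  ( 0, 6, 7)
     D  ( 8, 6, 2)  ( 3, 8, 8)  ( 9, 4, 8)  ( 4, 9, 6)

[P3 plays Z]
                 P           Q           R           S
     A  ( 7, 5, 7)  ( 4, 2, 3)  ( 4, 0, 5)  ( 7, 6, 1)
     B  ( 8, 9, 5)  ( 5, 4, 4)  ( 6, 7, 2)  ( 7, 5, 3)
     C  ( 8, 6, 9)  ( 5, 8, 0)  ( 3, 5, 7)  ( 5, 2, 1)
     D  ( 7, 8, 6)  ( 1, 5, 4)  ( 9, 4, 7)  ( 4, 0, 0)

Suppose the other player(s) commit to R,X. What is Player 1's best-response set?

u_1(A vs R,X) = 5
u_1(B vs R,X) = 8
u_1(C vs R,X) = 3
u_1(D vs R,X) = 1
max payoff 8 at {B}

argmax u_1 = {B}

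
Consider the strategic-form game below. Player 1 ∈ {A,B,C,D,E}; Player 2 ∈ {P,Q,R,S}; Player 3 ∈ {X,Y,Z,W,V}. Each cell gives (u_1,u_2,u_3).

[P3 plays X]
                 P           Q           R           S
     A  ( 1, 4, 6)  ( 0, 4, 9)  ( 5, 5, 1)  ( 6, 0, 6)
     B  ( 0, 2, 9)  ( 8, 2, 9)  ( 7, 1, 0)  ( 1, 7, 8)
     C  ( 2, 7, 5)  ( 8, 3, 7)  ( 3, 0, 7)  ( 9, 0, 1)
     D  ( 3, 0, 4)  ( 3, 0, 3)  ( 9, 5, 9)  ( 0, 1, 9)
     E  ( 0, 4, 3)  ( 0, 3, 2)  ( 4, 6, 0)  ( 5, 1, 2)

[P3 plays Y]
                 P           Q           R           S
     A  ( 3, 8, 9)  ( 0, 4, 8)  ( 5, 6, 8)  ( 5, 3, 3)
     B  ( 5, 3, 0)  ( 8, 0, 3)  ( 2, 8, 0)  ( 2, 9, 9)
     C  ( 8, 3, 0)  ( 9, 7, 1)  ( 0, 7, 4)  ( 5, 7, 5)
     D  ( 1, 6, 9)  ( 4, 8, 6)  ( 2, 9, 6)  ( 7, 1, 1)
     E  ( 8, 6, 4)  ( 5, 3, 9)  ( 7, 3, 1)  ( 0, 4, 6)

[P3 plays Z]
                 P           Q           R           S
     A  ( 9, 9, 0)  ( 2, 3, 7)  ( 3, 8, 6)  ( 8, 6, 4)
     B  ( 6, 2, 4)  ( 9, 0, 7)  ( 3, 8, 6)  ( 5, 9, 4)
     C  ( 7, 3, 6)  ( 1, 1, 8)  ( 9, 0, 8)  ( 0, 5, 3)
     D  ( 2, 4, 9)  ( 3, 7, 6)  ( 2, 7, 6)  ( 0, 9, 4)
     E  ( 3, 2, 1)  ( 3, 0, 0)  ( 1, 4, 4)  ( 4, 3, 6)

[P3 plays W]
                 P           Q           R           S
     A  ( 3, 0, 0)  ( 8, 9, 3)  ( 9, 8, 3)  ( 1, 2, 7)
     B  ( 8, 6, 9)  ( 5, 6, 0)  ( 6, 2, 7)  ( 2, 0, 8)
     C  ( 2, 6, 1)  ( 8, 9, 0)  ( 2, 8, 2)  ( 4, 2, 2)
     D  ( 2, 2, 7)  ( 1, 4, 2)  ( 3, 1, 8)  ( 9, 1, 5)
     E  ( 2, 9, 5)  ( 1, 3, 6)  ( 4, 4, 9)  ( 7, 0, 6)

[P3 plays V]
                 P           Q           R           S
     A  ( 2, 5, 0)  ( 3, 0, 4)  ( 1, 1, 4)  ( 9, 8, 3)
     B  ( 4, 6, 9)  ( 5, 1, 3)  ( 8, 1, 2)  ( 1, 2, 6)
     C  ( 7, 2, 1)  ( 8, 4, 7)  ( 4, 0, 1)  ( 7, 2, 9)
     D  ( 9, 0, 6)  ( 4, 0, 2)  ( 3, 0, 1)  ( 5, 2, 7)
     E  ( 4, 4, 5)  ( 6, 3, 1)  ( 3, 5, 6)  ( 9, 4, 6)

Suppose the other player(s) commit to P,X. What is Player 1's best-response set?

u_1(A vs P,X) = 1
u_1(B vs P,X) = 0
u_1(C vs P,X) = 2
u_1(D vs P,X) = 3
u_1(E vs P,X) = 0
max payoff 3 at {D}

argmax u_1 = {D}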